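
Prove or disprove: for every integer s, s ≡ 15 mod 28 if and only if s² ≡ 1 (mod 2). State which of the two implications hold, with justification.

(⇒) holds; (⇐) fails.

[⇒] Suppose s ≡ 15 (mod 28). Then s² ≡ 15² = 225 (mod 28), and since 2 ∣ 28, also s² ≡ 1 (mod 2).

[⇐] This fails: take s = 1. Then 1² = 1 ≡ 1 (mod 2), yet 1 ≡ 1 (mod 28), not 15.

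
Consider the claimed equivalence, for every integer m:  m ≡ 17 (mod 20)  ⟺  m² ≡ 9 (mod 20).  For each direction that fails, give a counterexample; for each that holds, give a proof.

Not equivalent: only (⇒) holds.

Forward direction. Suppose m ≡ 17 (mod 20). Write m = 20j + 17. Then (20j + 17)² = 400j² + 680j + 289 = 20(20j² + 34j + 14) + 9, so m² ≡ 9 (mod 20).

Converse. This fails: take m = 3. Then 3² = 9 ≡ 9 (mod 20), yet 3 ≡ 3 (mod 20), not 17.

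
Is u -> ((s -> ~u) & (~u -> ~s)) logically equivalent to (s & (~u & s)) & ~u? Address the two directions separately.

[⇐] Assume the antecedent. If s is true, the antecedent forces (s = T, u = F), and u -> ((s -> ~u) & (~u -> ~s)) holds there. If s is false, the antecedent cannot hold. Either way u -> ((s -> ~u) & (~u -> ~s)) holds.

[⇒] This fails. Under s = F, u = F, the left side is true but the right side is false.

The forward direction fails; the converse holds.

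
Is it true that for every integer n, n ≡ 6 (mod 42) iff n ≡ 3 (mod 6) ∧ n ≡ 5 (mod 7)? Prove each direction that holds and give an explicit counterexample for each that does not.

Both directions fail.

[⇒] This fails: n = 6 gives 6 ≡ 6 (mod 42) but 6 ≡ 0 (mod 6), so the conjunction on the right does not hold.

[⇐] This fails: n = 33 satisfies both congruences on the right (33 ≡ 3 mod 6 and 33 ≡ 5 mod 7) yet 33 ≡ 33 (mod 42), not 6.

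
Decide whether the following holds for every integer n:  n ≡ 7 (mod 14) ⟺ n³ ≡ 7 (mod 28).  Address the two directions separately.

(⟹) This fails: take n = 21. Then 21 ≡ 7 (mod 14), but 21³ = 9261 ≡ 21 (mod 28), not 7.

(⟸) Conversely, the residues r modulo 28 with r³ ≡ 7 (mod 28) are exactly {7}, and each is ≡ 7 (mod 14).

Only the reverse direction holds.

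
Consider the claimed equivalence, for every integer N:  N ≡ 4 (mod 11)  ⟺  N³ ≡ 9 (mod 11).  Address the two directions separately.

(⟸) Suppose N³ ≡ 9 (mod 11). The only residue r in {0, …, 10} with r³ ≡ 9 (mod 11) is r = 4, so N ≡ 4 (mod 11).

(⟹) Suppose N ≡ 4 (mod 11). Write N = 11j + 4. Then (11j + 4)³ = 1331j³ + 1452j² + 528j + 64 = 11(121j³ + 132j² + 48j + 5) + 9, so N³ ≡ 9 (mod 11).

Both directions hold.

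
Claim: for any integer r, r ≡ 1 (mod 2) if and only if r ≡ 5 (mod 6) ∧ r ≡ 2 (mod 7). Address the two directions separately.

The forward direction fails; the converse holds.

Forward direction. This fails: r = 1 gives 1 ≡ 1 (mod 2) but 1 ≡ 1 (mod 6), so the conjunction on the right does not hold.

Converse. If r ≡ 5 (mod 6) and r ≡ 2 (mod 7), then by the Chinese remainder theorem r ≡ 23 (mod 42). Since 23 ≡ 1 (mod 2) and 2 ∣ 42, we get r ≡ 1 (mod 2).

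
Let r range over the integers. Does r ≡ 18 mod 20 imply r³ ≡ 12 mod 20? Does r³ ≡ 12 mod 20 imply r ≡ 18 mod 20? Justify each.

Only the forward implication holds.

[⇒] Suppose r ≡ 18 mod 20. Write r = 20j + 18. Then (20j + 18)³ = 8000j³ + 21600j² + 19440j + 5832 = 20(400j³ + 1080j² + 972j + 291) + 12, so r³ ≡ 12 (mod 20).

[⇐] This fails: take r = 8. Then 8³ = 512 ≡ 12 (mod 20), yet 8 ≡ 8 (mod 20), not 18.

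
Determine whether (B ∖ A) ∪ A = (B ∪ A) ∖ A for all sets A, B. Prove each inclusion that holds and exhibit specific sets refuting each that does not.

(⟸) Let x ∈ (B ∪ A) ∖ A. Then x ∈ B and x ∉ A, from which x ∈ (B ∖ A) ∪ A.

(⟹) This inclusion fails. Take A = {1}, B = ∅; then 1 ∈ (B ∖ A) ∪ A but 1 ∉ (B ∪ A) ∖ A.

(⊆) fails; (⊇) holds.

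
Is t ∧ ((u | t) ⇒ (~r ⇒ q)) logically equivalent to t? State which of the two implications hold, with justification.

Forward direction. Assume the antecedent. If t is true, t reduces to true regardless of the other variables. If t is false, the antecedent cannot hold. Either way t holds.

Converse. This fails. Under t = T, r = F, q = F, u = F, the left side is false but the right side is true.

Not equivalent: only (⇒) holds.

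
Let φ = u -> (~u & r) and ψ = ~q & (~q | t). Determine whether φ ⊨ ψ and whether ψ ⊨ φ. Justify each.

(⇒) This fails. Under q = T, r = F, t = F, u = F, the left side is true but the right side is false.

(⇐) This fails. Under q = F, r = F, t = F, u = T, the left side is false but the right side is true.

Neither direction holds.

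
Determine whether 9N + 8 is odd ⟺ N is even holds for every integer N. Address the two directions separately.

Neither implication holds.

(⟹) This fails: N = 3 gives 9N + 8 = 35, which is odd, but 3 is odd, not even.

(⟸) This also fails: N = 0 is even, but 9N + 8 = 8 is even, not odd.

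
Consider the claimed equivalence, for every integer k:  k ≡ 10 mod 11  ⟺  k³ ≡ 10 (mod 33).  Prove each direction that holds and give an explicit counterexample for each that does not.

Not equivalent: only (⇐) holds.

(→) This fails: take k = 21. Then 21 ≡ 10 (mod 11), but 21³ = 9261 ≡ 21 (mod 33), not 10.

(←) Conversely, the residues r modulo 33 with r³ ≡ 10 (mod 33) are exactly {10}, and each is ≡ 10 (mod 11).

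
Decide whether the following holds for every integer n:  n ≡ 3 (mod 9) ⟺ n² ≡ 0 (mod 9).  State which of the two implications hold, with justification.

Not equivalent: only (⇒) holds.

(←) This fails: take n = 0. Then 0² = 0 ≡ 0 (mod 9), yet 0 ≡ 0 (mod 9), not 3.

(→) Suppose n ≡ 3 (mod 9). Write n = 9j + 3. Then (9j + 3)² = 81j² + 54j + 9 = 9(9j² + 6j + 1) + 0, so n² ≡ 0 (mod 9).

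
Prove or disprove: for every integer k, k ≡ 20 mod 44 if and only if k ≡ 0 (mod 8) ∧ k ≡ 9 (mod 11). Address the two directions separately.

Only the converse holds.

Forward direction. This fails: k = 20 gives 20 ≡ 20 (mod 44) but 20 ≡ 4 (mod 8), so the conjunction on the right does not hold.

Converse. If k ≡ 0 (mod 8) and k ≡ 9 (mod 11), then by the Chinese remainder theorem k ≡ 64 (mod 88). Since 64 ≡ 20 (mod 44) and 44 ∣ 88, we get k ≡ 20 (mod 44).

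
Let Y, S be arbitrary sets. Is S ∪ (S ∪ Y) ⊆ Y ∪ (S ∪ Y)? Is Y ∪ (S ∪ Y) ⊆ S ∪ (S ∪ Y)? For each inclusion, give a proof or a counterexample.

(⊆) Let x ∈ S ∪ (S ∪ Y). Then either x ∈ Y and x ∉ S; or x ∈ S and x ∉ Y; or x ∈ Y ∩ S. In each case x ∈ Y ∪ (S ∪ Y), so S ∪ (S ∪ Y) ⊆ Y ∪ (S ∪ Y).

(⊇) Let x ∈ Y ∪ (S ∪ Y). Then either x ∈ Y and x ∉ S; or x ∈ S and x ∉ Y; or x ∈ Y ∩ S. In each case x ∈ S ∪ (S ∪ Y), so Y ∪ (S ∪ Y) ⊆ S ∪ (S ∪ Y).

The two sets are equal.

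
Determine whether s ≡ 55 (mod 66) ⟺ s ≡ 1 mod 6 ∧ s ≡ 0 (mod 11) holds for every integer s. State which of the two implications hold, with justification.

Both implications hold.

[⇒] Suppose s ≡ 55 (mod 66); write s = 66j + 55. Since 6 ∣ 66, reducing mod 6 gives s ≡ 55 ≡ 1 (mod 6); since 11 ∣ 66, reducing mod 11 gives s ≡ 55 ≡ 0 (mod 11).

[⇐] Conversely, if s ≡ 1 (mod 6) and s ≡ 0 (mod 11), then by the Chinese remainder theorem s ≡ 55 (mod 66). This is exactly s ≡ 55 (mod 66).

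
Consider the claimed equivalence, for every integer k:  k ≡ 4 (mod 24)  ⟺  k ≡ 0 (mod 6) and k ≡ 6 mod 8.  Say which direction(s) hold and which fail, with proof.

(⟹) This fails: k = 4 gives 4 ≡ 4 (mod 24) but 4 ≡ 4 (mod 6), so the conjunction on the right does not hold.

(⟸) This fails: k = 6 satisfies both congruences on the right (6 ≡ 0 mod 6 and 6 ≡ 6 mod 8) yet 6 ≡ 6 (mod 24), not 4.

(⇒) fails and (⇐) fails.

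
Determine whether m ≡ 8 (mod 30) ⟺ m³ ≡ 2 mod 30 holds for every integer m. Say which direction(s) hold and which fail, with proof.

The biconditional holds.

Forward direction. Suppose m ≡ 8 (mod 30). Write m = 30j + 8. Then (30j + 8)³ = 27000j³ + 21600j² + 5760j + 512 = 30(900j³ + 720j² + 192j + 17) + 2, so m³ ≡ 2 (mod 30).

Converse. Suppose m³ ≡ 2 (mod 30). The only residue r in {0, …, 29} with r³ ≡ 2 (mod 30) is r = 8, so m ≡ 8 (mod 30).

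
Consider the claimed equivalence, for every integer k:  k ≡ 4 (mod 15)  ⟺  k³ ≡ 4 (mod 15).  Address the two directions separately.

[⇐] Suppose k³ ≡ 4 (mod 15). The only residue r in {0, …, 14} with r³ ≡ 4 (mod 15) is r = 4, so k ≡ 4 (mod 15).

[⇒] Suppose k ≡ 4 (mod 15). Write k = 15j + 4. Then (15j + 4)³ = 3375j³ + 2700j² + 720j + 64 = 15(225j³ + 180j² + 48j + 4) + 4, so k³ ≡ 4 (mod 15).

Both implications hold.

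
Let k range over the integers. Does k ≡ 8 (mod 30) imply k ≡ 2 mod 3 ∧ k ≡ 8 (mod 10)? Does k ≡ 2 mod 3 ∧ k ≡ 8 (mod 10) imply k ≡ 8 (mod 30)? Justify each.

(→) Suppose k ≡ 8 (mod 30); write k = 30j + 8. Since 3 ∣ 30, reducing mod 3 gives k ≡ 8 ≡ 2 (mod 3); since 10 ∣ 30, reducing mod 10 gives k ≡ 8 (mod 10).

(←) Conversely, if k ≡ 2 (mod 3) and k ≡ 8 (mod 10), then by the Chinese remainder theorem k ≡ 8 (mod 30). This is exactly k ≡ 8 (mod 30).

Equivalent; both directions hold.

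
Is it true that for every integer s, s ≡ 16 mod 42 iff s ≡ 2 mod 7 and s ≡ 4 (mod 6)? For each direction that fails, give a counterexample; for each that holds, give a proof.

[⇒] Suppose s ≡ 16 (mod 42); write s = 42j + 16. Since 7 ∣ 42, reducing mod 7 gives s ≡ 16 ≡ 2 (mod 7); since 6 ∣ 42, reducing mod 6 gives s ≡ 16 ≡ 4 (mod 6).

[⇐] Conversely, if s ≡ 2 (mod 7) and s ≡ 4 (mod 6), then by the Chinese remainder theorem s ≡ 16 (mod 42). This is exactly s ≡ 16 (mod 42).

Both directions hold.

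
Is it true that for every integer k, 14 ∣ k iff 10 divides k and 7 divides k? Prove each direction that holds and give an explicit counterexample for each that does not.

Forward direction. This fails: take k = 14. Certainly 14 ∣ 14, but 10 ∤ 14.

Converse. Suppose 10 ∣ k and 7 ∣ k. Any common multiple of 10 and 7 is a multiple of their lcm; here gcd(10, 7) = 1, so lcm(10, 7) = 10·7 = 70, so 70 ∣ k. Since 14 ∣ 70, it follows that 14 ∣ k.

Only the converse holds.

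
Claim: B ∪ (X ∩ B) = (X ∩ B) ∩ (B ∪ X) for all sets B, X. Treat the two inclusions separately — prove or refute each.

(⟹) This inclusion fails. Take B = {1}, X = ∅; then 1 ∈ B ∪ (X ∩ B) but 1 ∉ (X ∩ B) ∩ (B ∪ X).

(⟸) Let x ∈ (X ∩ B) ∩ (B ∪ X). Then x ∈ B ∩ X, from which x ∈ B ∪ (X ∩ B).

Only the reverse inclusion holds.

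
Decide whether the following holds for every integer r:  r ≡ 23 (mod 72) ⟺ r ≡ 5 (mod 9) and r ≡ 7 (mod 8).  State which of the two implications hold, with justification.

Both implications hold.

(⟹) Suppose r ≡ 23 (mod 72); write r = 72j + 23. Since 9 ∣ 72, reducing mod 9 gives r ≡ 23 ≡ 5 (mod 9); since 8 ∣ 72, reducing mod 8 gives r ≡ 23 ≡ 7 (mod 8).

(⟸) Conversely, if r ≡ 5 (mod 9) and r ≡ 7 (mod 8), then by the Chinese remainder theorem r ≡ 23 (mod 72). This is exactly r ≡ 23 (mod 72).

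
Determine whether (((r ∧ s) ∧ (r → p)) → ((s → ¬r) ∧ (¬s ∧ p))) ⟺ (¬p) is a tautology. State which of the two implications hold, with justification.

Not equivalent: only (⇐) holds.

(⟹) This fails. Under p = T, s = F, r = F, the left side is true but the right side is false.

(⟸) Assume the antecedent. If p is true, the antecedent cannot hold. If p is false, the consequent reduces to true regardless of the other variables. Either way the consequent holds.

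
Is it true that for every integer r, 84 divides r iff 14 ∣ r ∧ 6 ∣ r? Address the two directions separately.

The forward direction holds; the converse fails.

(⇒) If 84 ∣ r, write r = 84q. Since 84 = 6·14, r = 14·(6q), so 14 ∣ r; and since 84 = 14·6, r = 6·(14q), so 6 ∣ r.

(⇐) This fails: take r = 42. Both 14 ∣ 42 and 6 ∣ 42, yet 42 is not a multiple of 84 (since 42 = 0·84 + 42), so 84 ∤ 42.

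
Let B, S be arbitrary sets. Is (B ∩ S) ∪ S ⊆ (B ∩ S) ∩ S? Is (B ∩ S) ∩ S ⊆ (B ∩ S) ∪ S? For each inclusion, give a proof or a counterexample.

Reverse inclusion. Let x ∈ (B ∩ S) ∩ S. Then x ∈ B ∩ S, from which x ∈ (B ∩ S) ∪ S.

Forward inclusion. This inclusion fails. Take B = ∅, S = {1}; then 1 ∈ (B ∩ S) ∪ S but 1 ∉ (B ∩ S) ∩ S.

The sets are not equal: only the reverse inclusion holds.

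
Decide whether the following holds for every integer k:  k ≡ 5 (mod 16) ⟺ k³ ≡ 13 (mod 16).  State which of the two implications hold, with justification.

Equivalent; both directions hold.

(⟹) Suppose k ≡ 5 (mod 16). Write k = 16j + 5. Then (16j + 5)³ = 4096j³ + 3840j² + 1200j + 125 = 16(256j³ + 240j² + 75j + 7) + 13, so k³ ≡ 13 (mod 16).

(⟸) Conversely, suppose k³ ≡ 13 (mod 16). The only residue r in {0, …, 15} with r³ ≡ 13 (mod 16) is r = 5, so k ≡ 5 (mod 16).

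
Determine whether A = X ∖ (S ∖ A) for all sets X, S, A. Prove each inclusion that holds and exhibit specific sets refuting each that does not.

(⊆) This inclusion fails. Take X = ∅, S = ∅, A = {1}; then 1 ∈ A but 1 ∉ X ∖ (S ∖ A).

(⊇) This inclusion fails. Take X = {1}, S = ∅, A = ∅; then 1 ∈ X ∖ (S ∖ A) but 1 ∉ A.

Both inclusions fail.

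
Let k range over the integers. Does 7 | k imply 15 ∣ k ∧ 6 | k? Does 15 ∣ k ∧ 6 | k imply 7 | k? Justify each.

(⇒) fails and (⇐) fails.

[⇒] This fails: take k = 7. Certainly 7 ∣ 7, but 15 ∤ 7.

[⇐] This fails: take k = 30. Both 15 ∣ 30 and 6 ∣ 30, yet 30 is not a multiple of 7 (since 30 = 4·7 + 2), so 7 ∤ 30.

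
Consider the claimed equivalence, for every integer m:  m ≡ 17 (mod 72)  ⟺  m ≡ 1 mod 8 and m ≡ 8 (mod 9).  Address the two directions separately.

(⟸) If m ≡ 1 (mod 8) and m ≡ 8 (mod 9), then by the Chinese remainder theorem m ≡ 17 (mod 72). This is exactly m ≡ 17 (mod 72).

(⟹) Suppose m ≡ 17 (mod 72); write m = 72j + 17. Since 8 ∣ 72, reducing mod 8 gives m ≡ 17 ≡ 1 (mod 8); since 9 ∣ 72, reducing mod 9 gives m ≡ 17 ≡ 8 (mod 9).

The biconditional holds.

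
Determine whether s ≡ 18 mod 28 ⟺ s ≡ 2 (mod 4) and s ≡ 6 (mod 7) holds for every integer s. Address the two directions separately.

Both directions fail.

(⇒) This fails: s = 18 gives 18 ≡ 18 (mod 28) but 18 ≡ 4 (mod 7), so the conjunction on the right does not hold.

(⇐) This fails: s = 6 satisfies both congruences on the right (6 ≡ 2 mod 4 and 6 ≡ 6 mod 7) yet 6 ≡ 6 (mod 28), not 18.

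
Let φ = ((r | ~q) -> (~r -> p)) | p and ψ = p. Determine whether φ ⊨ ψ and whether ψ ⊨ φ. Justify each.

(⇒) This fails. Under q = T, r = F, p = F, the left side is true but the right side is false.

(⇐) Assume the antecedent. If q is true, ((r | ~q) -> (~r -> p)) | p reduces to true regardless of the other variables. If q is false, the antecedent forces (q = F, r = F, p = T) or (q = F, r = T, p = T), and ((r | ~q) -> (~r -> p)) | p holds there. Either way ((r | ~q) -> (~r -> p)) | p holds.

Not equivalent: only (⇐) holds.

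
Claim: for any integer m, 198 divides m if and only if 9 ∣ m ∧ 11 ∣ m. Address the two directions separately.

(⇒) holds; (⇐) fails.

(⇒) If 198 ∣ m, write m = 198q. Since 198 = 22·9, m = 9·(22q), so 9 ∣ m; and since 198 = 18·11, m = 11·(18q), so 11 ∣ m.

(⇐) This fails: take m = 99. Both 9 ∣ 99 and 11 ∣ 99, yet 99 is not a multiple of 198 (since 99 = 0·198 + 99), so 198 ∤ 99.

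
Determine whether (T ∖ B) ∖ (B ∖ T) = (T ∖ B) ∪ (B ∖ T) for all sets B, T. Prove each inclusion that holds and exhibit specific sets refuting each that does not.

The sets are not equal: only the forward inclusion holds.

(⊇) This inclusion fails. Take B = {1}, T = ∅; then 1 ∈ (T ∖ B) ∪ (B ∖ T) but 1 ∉ (T ∖ B) ∖ (B ∖ T).

(⊆) Let x ∈ (T ∖ B) ∖ (B ∖ T). Then x ∈ T and x ∉ B, from which x ∈ (T ∖ B) ∪ (B ∖ T).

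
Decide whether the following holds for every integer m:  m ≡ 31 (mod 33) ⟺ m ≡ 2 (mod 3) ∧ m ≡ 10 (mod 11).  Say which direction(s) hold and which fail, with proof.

(⇒) fails and (⇐) fails.

Forward direction. This fails: m = 31 gives 31 ≡ 31 (mod 33) but 31 ≡ 1 (mod 3), so the conjunction on the right does not hold.

Converse. This fails: m = 32 satisfies both congruences on the right (32 ≡ 2 mod 3 and 32 ≡ 10 mod 11) yet 32 ≡ 32 (mod 33), not 31.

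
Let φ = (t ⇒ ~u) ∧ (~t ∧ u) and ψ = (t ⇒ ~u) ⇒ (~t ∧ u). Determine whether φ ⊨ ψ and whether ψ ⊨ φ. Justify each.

Only the forward implication holds.

[⇐] This fails. Under t = T, u = T, the left side is false but the right side is true.

[⇒] Assume the antecedent. If t is true, the antecedent cannot hold. If t is false, the antecedent forces (t = F, u = T), and (t ⇒ ~u) ⇒ (~t ∧ u) holds there. Either way (t ⇒ ~u) ⇒ (~t ∧ u) holds.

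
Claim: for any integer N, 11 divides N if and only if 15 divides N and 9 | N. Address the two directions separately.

[⇒] This fails: take N = 11. Certainly 11 ∣ 11, but 15 ∤ 11.

[⇐] This fails: take N = 45. Both 15 ∣ 45 and 9 ∣ 45, yet 45 is not a multiple of 11 (since 45 = 4·11 + 1), so 11 ∤ 45.

Neither direction holds.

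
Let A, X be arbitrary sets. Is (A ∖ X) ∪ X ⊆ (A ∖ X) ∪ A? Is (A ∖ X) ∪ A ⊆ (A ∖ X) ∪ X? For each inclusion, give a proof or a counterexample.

The sets are not equal: only the reverse inclusion holds.

(⊆) This inclusion fails. Take A = ∅, X = {1}; then 1 ∈ (A ∖ X) ∪ X but 1 ∉ (A ∖ X) ∪ A.

(⊇) Let x ∈ (A ∖ X) ∪ A. Then either x ∈ A and x ∉ X; or x ∈ A ∩ X. In each case x ∈ (A ∖ X) ∪ X, so (A ∖ X) ∪ A ⊆ (A ∖ X) ∪ X.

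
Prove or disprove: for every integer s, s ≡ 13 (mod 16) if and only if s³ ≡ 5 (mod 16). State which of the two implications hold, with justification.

Both directions hold.

Forward direction. Suppose s ≡ 13 (mod 16). Write s = 16j + 13. Then (16j + 13)³ = 4096j³ + 9984j² + 8112j + 2197 = 16(256j³ + 624j² + 507j + 137) + 5, so s³ ≡ 5 (mod 16).

Converse. Suppose s³ ≡ 5 (mod 16). The only residue r in {0, …, 15} with r³ ≡ 5 (mod 16) is r = 13, so s ≡ 13 (mod 16).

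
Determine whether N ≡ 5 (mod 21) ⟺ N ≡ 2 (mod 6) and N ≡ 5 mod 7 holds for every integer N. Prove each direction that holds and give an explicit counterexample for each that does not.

Only the reverse direction holds.

Forward direction. This fails: N = 5 gives 5 ≡ 5 (mod 21) but 5 ≡ 5 (mod 6), so the conjunction on the right does not hold.

Converse. If N ≡ 2 (mod 6) and N ≡ 5 (mod 7), then by the Chinese remainder theorem N ≡ 26 (mod 42). Since 26 ≡ 5 (mod 21) and 21 ∣ 42, we get N ≡ 5 (mod 21).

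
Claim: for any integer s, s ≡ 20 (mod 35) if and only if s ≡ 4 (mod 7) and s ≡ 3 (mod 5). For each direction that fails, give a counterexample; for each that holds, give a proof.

(⇒) This fails: s = 20 gives 20 ≡ 20 (mod 35) but 20 ≡ 6 (mod 7), so the conjunction on the right does not hold.

(⇐) This fails: s = 18 satisfies both congruences on the right (18 ≡ 4 mod 7 and 18 ≡ 3 mod 5) yet 18 ≡ 18 (mod 35), not 20.

Both directions fail.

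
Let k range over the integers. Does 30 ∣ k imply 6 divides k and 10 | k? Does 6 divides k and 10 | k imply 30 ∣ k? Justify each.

Equivalent; both directions hold.

Forward direction. If 30 ∣ k, write k = 30q. Since 30 = 5·6, k = 6·(5q), so 6 ∣ k; and since 30 = 3·10, k = 10·(3q), so 10 ∣ k.

Converse. Suppose 6 ∣ k and 10 ∣ k. Any common multiple of 6 and 10 is a multiple of their lcm; here lcm(6, 10) = 6·10/gcd(6, 10) = 60/2 = 30, so 30 ∣ k.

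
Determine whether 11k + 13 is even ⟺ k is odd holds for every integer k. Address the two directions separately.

(⇐) Suppose k is odd; write k = 2j + 1. Then 11k + 13 = 11·(2j + 1) + 13 = 2·11j + 24, which is even.

(⇒) Suppose 11k + 13 is even. Since 11 is odd, 11k and k have the same parity, so 11k + 13 ≡ k + 13 (mod 2). As 13 is odd, 11k + 13 is even exactly when k is odd. Thus k is odd.

Both implications hold.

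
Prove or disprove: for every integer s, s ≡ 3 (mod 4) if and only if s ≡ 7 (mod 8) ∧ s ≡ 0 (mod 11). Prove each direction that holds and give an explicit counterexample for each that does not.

Only the reverse direction holds.

(⟹) This fails: s = 3 gives 3 ≡ 3 (mod 4) but 3 ≡ 3 (mod 8), so the conjunction on the right does not hold.

(⟸) Conversely, if s ≡ 7 (mod 8) and s ≡ 0 (mod 11), then by the Chinese remainder theorem s ≡ 55 (mod 88). Since 55 ≡ 3 (mod 4) and 4 ∣ 88, we get s ≡ 3 (mod 4).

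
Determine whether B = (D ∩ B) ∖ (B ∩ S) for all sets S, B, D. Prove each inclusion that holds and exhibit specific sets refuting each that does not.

Forward inclusion. This inclusion fails. Take S = ∅, B = {1}, D = ∅; then 1 ∈ B but 1 ∉ (D ∩ B) ∖ (B ∩ S).

Reverse inclusion. Let x ∈ (D ∩ B) ∖ (B ∩ S). Then x ∈ B ∩ D and x ∉ S, from which x ∈ B.

The sets are not equal: only the reverse inclusion holds.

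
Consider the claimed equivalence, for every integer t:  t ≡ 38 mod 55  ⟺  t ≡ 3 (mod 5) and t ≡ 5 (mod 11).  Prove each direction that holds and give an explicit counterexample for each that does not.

(⟸) If t ≡ 3 (mod 5) and t ≡ 5 (mod 11), then by the Chinese remainder theorem t ≡ 38 (mod 55). This is exactly t ≡ 38 (mod 55).

(⟹) Suppose t ≡ 38 (mod 55); write t = 55j + 38. Since 5 ∣ 55, reducing mod 5 gives t ≡ 38 ≡ 3 (mod 5); since 11 ∣ 55, reducing mod 11 gives t ≡ 38 ≡ 5 (mod 11).

Both directions hold; the statement is true.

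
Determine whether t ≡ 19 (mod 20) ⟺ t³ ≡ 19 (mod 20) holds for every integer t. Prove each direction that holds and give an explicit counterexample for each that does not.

The biconditional holds.

(⇒) Suppose t ≡ 19 (mod 20). Write t = 20j + 19. Then (20j + 19)³ = 8000j³ + 22800j² + 21660j + 6859 = 20(400j³ + 1140j² + 1083j + 342) + 19, so t³ ≡ 19 (mod 20).

(⇐) Conversely, suppose t³ ≡ 19 (mod 20). The only residue r in {0, …, 19} with r³ ≡ 19 (mod 20) is r = 19, so t ≡ 19 (mod 20).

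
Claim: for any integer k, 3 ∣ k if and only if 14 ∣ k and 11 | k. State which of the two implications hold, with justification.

Forward direction. This fails: take k = 3. Certainly 3 ∣ 3, but 14 ∤ 3.

Converse. This fails: take k = 154. Both 14 ∣ 154 and 11 ∣ 154, yet 154 is not a multiple of 3 (since 154 = 51·3 + 1), so 3 ∤ 154.

(⇒) fails and (⇐) fails.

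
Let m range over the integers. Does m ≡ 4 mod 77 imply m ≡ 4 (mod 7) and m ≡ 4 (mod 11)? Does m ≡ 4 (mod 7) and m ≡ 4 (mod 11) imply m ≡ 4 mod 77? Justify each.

Equivalent; both directions hold.

Forward direction. Suppose m ≡ 4 (mod 77); write m = 77j + 4. Since 7 ∣ 77, reducing mod 7 gives m ≡ 4 (mod 7); since 11 ∣ 77, reducing mod 11 gives m ≡ 4 (mod 11).

Converse. If m ≡ 4 (mod 7) and m ≡ 4 (mod 11), then by the Chinese remainder theorem m ≡ 4 (mod 77). This is exactly m ≡ 4 (mod 77).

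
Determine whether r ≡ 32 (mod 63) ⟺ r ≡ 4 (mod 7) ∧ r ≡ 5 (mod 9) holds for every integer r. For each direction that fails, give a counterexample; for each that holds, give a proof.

Both directions hold.

(⇒) Suppose r ≡ 32 (mod 63); write r = 63j + 32. Since 7 ∣ 63, reducing mod 7 gives r ≡ 32 ≡ 4 (mod 7); since 9 ∣ 63, reducing mod 9 gives r ≡ 32 ≡ 5 (mod 9).

(⇐) Conversely, if r ≡ 4 (mod 7) and r ≡ 5 (mod 9), then by the Chinese remainder theorem r ≡ 32 (mod 63). This is exactly r ≡ 32 (mod 63).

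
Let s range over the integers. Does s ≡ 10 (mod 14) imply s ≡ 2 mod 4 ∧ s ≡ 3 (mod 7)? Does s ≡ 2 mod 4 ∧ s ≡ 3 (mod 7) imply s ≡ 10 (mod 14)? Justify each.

The forward direction fails; the converse holds.

(⇒) This fails: s = 24 gives 24 ≡ 10 (mod 14) but 24 ≡ 0 (mod 4), so the conjunction on the right does not hold.

(⇐) Conversely, if s ≡ 2 (mod 4) and s ≡ 3 (mod 7), then by the Chinese remainder theorem s ≡ 10 (mod 28). Since 10 ≡ 10 (mod 14) and 14 ∣ 28, we get s ≡ 10 (mod 14).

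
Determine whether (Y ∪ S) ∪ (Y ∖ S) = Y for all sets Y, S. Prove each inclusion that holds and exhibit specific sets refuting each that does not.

(⟹) This inclusion fails. Take Y = ∅, S = {1}; then 1 ∈ (Y ∪ S) ∪ (Y ∖ S) but 1 ∉ Y.

(⟸) Let x ∈ Y. Then either x ∈ Y and x ∉ S; or x ∈ Y ∩ S. In each case x ∈ (Y ∪ S) ∪ (Y ∖ S), so Y ⊆ (Y ∪ S) ∪ (Y ∖ S).

The sets are not equal: only the reverse inclusion holds.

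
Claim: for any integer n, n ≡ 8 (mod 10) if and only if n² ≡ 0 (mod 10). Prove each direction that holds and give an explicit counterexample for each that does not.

Neither implication holds.

(⟹) This fails: take n = 8. Then 8 ≡ 8 (mod 10), but 8² = 64 ≡ 4 (mod 10), not 0.

(⟸) This fails: take n = 0. Then 0² = 0 ≡ 0 (mod 10), yet 0 ≡ 0 (mod 10), not 8.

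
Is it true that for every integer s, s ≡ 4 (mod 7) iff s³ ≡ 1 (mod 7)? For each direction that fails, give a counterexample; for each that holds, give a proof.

Only the forward direction holds.

Forward direction. Suppose s ≡ 4 (mod 7). Write s = 7j + 4. Then (7j + 4)³ = 343j³ + 588j² + 336j + 64 = 7(49j³ + 84j² + 48j + 9) + 1, so s³ ≡ 1 (mod 7).

Converse. This fails: take s = 1. Then 1³ = 1 ≡ 1 (mod 7), yet 1 ≡ 1 (mod 7), not 4.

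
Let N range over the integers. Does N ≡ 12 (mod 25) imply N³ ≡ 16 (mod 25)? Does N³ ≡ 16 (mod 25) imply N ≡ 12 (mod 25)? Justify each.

Neither direction holds.

Forward direction. This fails: take N = 12. Then 12 ≡ 12 (mod 25), but 12³ = 1728 ≡ 3 (mod 25), not 16.

Converse. This fails: take N = 6. Then 6³ = 216 ≡ 16 (mod 25), yet 6 ≡ 6 (mod 25), not 12.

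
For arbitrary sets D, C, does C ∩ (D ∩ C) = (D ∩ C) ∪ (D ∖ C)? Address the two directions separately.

(⊆) Let x ∈ C ∩ (D ∩ C). Then x ∈ D ∩ C, from which x ∈ (D ∩ C) ∪ (D ∖ C).

(⊇) This inclusion fails. Take D = {1}, C = ∅; then 1 ∈ (D ∩ C) ∪ (D ∖ C) but 1 ∉ C ∩ (D ∩ C).

(⊆) holds; (⊇) fails.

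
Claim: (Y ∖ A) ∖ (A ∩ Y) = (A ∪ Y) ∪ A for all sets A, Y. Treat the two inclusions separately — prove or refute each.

(⟹) Let x ∈ (Y ∖ A) ∖ (A ∩ Y). Then x ∈ Y and x ∉ A, from which x ∈ (A ∪ Y) ∪ A.

(⟸) This inclusion fails. Take A = {1}, Y = ∅; then 1 ∈ (A ∪ Y) ∪ A but 1 ∉ (Y ∖ A) ∖ (A ∩ Y).

(⊆) holds; (⊇) fails.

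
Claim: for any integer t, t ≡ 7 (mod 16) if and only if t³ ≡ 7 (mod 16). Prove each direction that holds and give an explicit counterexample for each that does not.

Both directions hold.

[⇒] Suppose t ≡ 7 (mod 16). Write t = 16j + 7. Then (16j + 7)³ = 4096j³ + 5376j² + 2352j + 343 = 16(256j³ + 336j² + 147j + 21) + 7, so t³ ≡ 7 (mod 16).

[⇐] Conversely, suppose t³ ≡ 7 (mod 16). The only residue r in {0, …, 15} with r³ ≡ 7 (mod 16) is r = 7, so t ≡ 7 (mod 16).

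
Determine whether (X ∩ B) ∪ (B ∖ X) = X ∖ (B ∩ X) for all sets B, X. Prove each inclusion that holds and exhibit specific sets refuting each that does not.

(⟹) This inclusion fails. Take B = {1}, X = ∅; then 1 ∈ (X ∩ B) ∪ (B ∖ X) but 1 ∉ X ∖ (B ∩ X).

(⟸) This inclusion fails. Take B = ∅, X = {1}; then 1 ∈ X ∖ (B ∩ X) but 1 ∉ (X ∩ B) ∪ (B ∖ X).

(⊆) fails and (⊇) fails.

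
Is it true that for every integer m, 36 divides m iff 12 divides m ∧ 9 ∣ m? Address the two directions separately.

Converse. Suppose 12 ∣ m and 9 ∣ m. Any common multiple of 12 and 9 is a multiple of their lcm; here lcm(12, 9) = 12·9/gcd(12, 9) = 108/3 = 36, so 36 ∣ m.

Forward direction. If 36 ∣ m, write m = 36q. Since 36 = 3·12, m = 12·(3q), so 12 ∣ m; and since 36 = 4·9, m = 9·(4q), so 9 ∣ m.

Both directions hold.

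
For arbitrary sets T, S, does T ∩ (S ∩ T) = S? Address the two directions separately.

(⊆) holds; (⊇) fails.

(⟸) This inclusion fails. Take T = ∅, S = {1}; then 1 ∈ S but 1 ∉ T ∩ (S ∩ T).

(⟹) Let x ∈ T ∩ (S ∩ T). Then x ∈ T ∩ S, from which x ∈ S.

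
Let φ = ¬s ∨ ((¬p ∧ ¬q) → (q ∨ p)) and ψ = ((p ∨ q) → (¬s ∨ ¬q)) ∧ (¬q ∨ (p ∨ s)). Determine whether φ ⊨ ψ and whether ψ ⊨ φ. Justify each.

[⇒] This fails. Under q = T, p = F, s = F, the left side is true but the right side is false.

[⇐] This fails. Under q = F, p = F, s = T, the left side is false but the right side is true.

Both directions fail.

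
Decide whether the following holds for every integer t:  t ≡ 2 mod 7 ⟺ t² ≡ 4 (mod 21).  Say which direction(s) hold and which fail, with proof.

Forward direction. This fails: take t = 9. Then 9 ≡ 2 (mod 7), but 9² = 81 ≡ 18 (mod 21), not 4.

Converse. This fails: take t = 5. Then 5² = 25 ≡ 4 (mod 21), yet 5 ≡ 5 (mod 7), not 2.

Both directions fail.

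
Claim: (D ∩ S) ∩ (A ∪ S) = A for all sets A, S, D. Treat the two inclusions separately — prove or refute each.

Both inclusions fail.

Forward inclusion. This inclusion fails. Take A = ∅, S = {1}, D = {1}; then 1 ∈ (D ∩ S) ∩ (A ∪ S) but 1 ∉ A.

Reverse inclusion. This inclusion fails. Take A = {1}, S = ∅, D = ∅; then 1 ∈ A but 1 ∉ (D ∩ S) ∩ (A ∪ S).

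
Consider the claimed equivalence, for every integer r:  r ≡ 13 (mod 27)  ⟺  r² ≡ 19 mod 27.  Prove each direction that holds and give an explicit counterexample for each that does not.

(⇒) fails and (⇐) fails.

(⇒) This fails: take r = 13. Then 13 ≡ 13 (mod 27), but 13² = 169 ≡ 7 (mod 27), not 19.

(⇐) This fails: take r = 10. Then 10² = 100 ≡ 19 (mod 27), yet 10 ≡ 10 (mod 27), not 13.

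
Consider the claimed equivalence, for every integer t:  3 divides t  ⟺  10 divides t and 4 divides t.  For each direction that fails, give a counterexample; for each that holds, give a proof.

Forward direction. This fails: take t = 3. Certainly 3 ∣ 3, but 10 ∤ 3.

Converse. This fails: take t = 20. Both 10 ∣ 20 and 4 ∣ 20, yet 20 is not a multiple of 3 (since 20 = 6·3 + 2), so 3 ∤ 20.

Both directions fail.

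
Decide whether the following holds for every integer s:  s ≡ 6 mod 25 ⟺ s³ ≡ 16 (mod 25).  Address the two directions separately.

(⇒) Suppose s ≡ 6 mod 25. Write s = 25j + 6. Then (25j + 6)³ = 15625j³ + 11250j² + 2700j + 216 = 25(625j³ + 450j² + 108j + 8) + 16, so s³ ≡ 16 (mod 25).

(⇐) Conversely, suppose s³ ≡ 16 (mod 25). The only residue r in {0, …, 24} with r³ ≡ 16 (mod 25) is r = 6, so s ≡ 6 (mod 25).

The biconditional holds.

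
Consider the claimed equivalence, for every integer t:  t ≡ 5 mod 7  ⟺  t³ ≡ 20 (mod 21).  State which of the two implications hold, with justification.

Neither implication holds.

(⇒) This fails: take t = 12. Then 12 ≡ 5 (mod 7), but 12³ = 1728 ≡ 6 (mod 21), not 20.

(⇐) This fails: take t = 17. Then 17³ = 4913 ≡ 20 (mod 21), yet 17 ≡ 3 (mod 7), not 5.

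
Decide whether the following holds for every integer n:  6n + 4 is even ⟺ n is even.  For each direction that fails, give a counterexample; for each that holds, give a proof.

Only the reverse direction holds.

(⟹) This fails: take n = 5. Then 6n + 4 = 34, which is even, yet n = 5 is odd, not even.

(⟸) Suppose n is even. Since 6 is even, 6n is even for every n, so 6n + 4 has the same parity as 4, which is even. Hence 6n + 4 is even.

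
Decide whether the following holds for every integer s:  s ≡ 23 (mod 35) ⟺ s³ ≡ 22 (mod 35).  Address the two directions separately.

(⇒) Suppose s ≡ 23 (mod 35). Write s = 35j + 23. Then (35j + 23)³ = 42875j³ + 84525j² + 55545j + 12167 = 35(1225j³ + 2415j² + 1587j + 347) + 22, so s³ ≡ 22 (mod 35).

(⇐) This fails: take s = 8. Then 8³ = 512 ≡ 22 (mod 35), yet 8 ≡ 8 (mod 35), not 23.

Not equivalent: only (⇒) holds.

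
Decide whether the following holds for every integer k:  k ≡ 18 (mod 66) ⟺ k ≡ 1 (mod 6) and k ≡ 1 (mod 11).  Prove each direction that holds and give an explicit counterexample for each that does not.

(⟹) This fails: k = 18 gives 18 ≡ 18 (mod 66) but 18 ≡ 0 (mod 6), so the conjunction on the right does not hold.

(⟸) This fails: k = 1 satisfies both congruences on the right (1 ≡ 1 mod 6 and 1 ≡ 1 mod 11) yet 1 ≡ 1 (mod 66), not 18.

Neither direction holds.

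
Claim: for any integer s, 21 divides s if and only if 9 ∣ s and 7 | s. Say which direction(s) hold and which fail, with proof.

The forward direction fails; the converse holds.

(→) This fails: take s = 21. Certainly 21 ∣ 21, but 9 ∤ 21.

(←) Suppose 9 ∣ s and 7 ∣ s. Any common multiple of 9 and 7 is a multiple of their lcm; here gcd(9, 7) = 1, so lcm(9, 7) = 9·7 = 63, so 63 ∣ s. Since 21 ∣ 63, it follows that 21 ∣ s.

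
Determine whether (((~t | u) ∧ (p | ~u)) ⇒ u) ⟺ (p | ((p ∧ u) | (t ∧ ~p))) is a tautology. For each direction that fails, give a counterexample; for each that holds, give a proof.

(⇒) fails and (⇐) fails.

(⟹) This fails. Under p = F, u = T, t = F, the left side is true but the right side is false.

(⟸) This fails. Under p = T, u = F, t = F, the left side is false but the right side is true.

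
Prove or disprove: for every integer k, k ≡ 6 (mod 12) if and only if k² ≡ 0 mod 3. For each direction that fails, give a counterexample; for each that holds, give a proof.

(⟸) This fails: take k = 0. Then 0² = 0 ≡ 0 (mod 3), yet 0 ≡ 0 (mod 12), not 6.

(⟹) Suppose k ≡ 6 (mod 12). Then k² ≡ 6² = 36 (mod 12), and since 3 ∣ 12, also k² ≡ 0 (mod 3).

(⇒) holds; (⇐) fails.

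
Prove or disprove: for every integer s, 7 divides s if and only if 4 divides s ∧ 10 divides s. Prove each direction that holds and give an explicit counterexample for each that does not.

Neither direction holds.

(⇒) This fails: take s = 7. Certainly 7 ∣ 7, but 4 ∤ 7.

(⇐) This fails: take s = 20. Both 4 ∣ 20 and 10 ∣ 20, yet 20 is not a multiple of 7 (since 20 = 2·7 + 6), so 7 ∤ 20.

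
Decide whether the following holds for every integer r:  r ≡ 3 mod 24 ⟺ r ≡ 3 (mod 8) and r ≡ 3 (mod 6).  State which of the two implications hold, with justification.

[⇒] Suppose r ≡ 3 (mod 24); write r = 24j + 3. Since 8 ∣ 24, reducing mod 8 gives r ≡ 3 (mod 8); since 6 ∣ 24, reducing mod 6 gives r ≡ 3 (mod 6).

[⇐] Conversely, if r ≡ 3 (mod 8) and r ≡ 3 (mod 6), then by the Chinese remainder theorem r ≡ 3 (mod 24). This is exactly r ≡ 3 (mod 24).

The biconditional holds.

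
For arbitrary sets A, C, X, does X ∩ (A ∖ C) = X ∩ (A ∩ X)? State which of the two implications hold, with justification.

(⟹) Let x ∈ X ∩ (A ∖ C). Then x ∈ A ∩ X and x ∉ C, from which x ∈ X ∩ (A ∩ X).

(⟸) This inclusion fails. Take A = {1}, C = {1}, X = {1}; then 1 ∈ X ∩ (A ∩ X) but 1 ∉ X ∩ (A ∖ C).

Only the forward inclusion holds.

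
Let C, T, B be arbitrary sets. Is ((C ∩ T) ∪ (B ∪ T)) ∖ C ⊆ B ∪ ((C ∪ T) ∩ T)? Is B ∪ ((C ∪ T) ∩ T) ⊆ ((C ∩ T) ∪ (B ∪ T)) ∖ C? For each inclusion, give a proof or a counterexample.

Only the forward inclusion holds.

Forward inclusion. Let x ∈ ((C ∩ T) ∪ (B ∪ T)) ∖ C. Then either x ∈ T and x ∉ C, B; or x ∈ B and x ∉ C, T; or x ∈ T ∩ B and x ∉ C. In each case x ∈ B ∪ ((C ∪ T) ∩ T), so ((C ∩ T) ∪ (B ∪ T)) ∖ C ⊆ B ∪ ((C ∪ T) ∩ T).

Reverse inclusion. This inclusion fails. Take C = {1}, T = {1}, B = ∅; then 1 ∈ B ∪ ((C ∪ T) ∩ T) but 1 ∉ ((C ∩ T) ∪ (B ∪ T)) ∖ C.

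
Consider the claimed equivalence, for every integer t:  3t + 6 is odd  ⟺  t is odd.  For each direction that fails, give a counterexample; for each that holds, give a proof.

[⇒] Suppose 3t + 6 is odd. Since 3 is odd, 3t and t have the same parity, so 3t + 6 ≡ t + 6 (mod 2). As 6 is even, 3t + 6 is odd exactly when t is odd. Thus t is odd.

[⇐] Conversely, suppose t is odd; write t = 2j + 1. Then 3t + 6 = 3·(2j + 1) + 6 = 2·3j + 9, which is odd.

The biconditional holds.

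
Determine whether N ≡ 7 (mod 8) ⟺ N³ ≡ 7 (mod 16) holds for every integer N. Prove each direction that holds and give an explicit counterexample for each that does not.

Not equivalent: only (⇐) holds.

(⇒) This fails: take N = 15. Then 15 ≡ 7 (mod 8), but 15³ = 3375 ≡ 15 (mod 16), not 7.

(⇐) Conversely, the residues r modulo 16 with r³ ≡ 7 (mod 16) are exactly {7}, and each is ≡ 7 (mod 8).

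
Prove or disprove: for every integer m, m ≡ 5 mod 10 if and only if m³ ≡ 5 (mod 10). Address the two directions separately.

Forward direction. Suppose m ≡ 5 mod 10. Write m = 10j + 5. Then (10j + 5)³ = 1000j³ + 1500j² + 750j + 125 = 10(100j³ + 150j² + 75j + 12) + 5, so m³ ≡ 5 (mod 10).

Converse. For the converse, argue contrapositively. If m ≢ 5 (mod 10), then m is congruent to one of 0, 1, 2, 3, 4, 6, 7, 8, 9 modulo 10, and these give m³ ≡ 0, 1, 8, 7, 4, 6, 3, 2, 9 respectively — never 5.

The biconditional holds.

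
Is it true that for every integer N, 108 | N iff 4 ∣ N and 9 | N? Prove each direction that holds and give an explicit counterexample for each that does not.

Only the forward implication holds.

(⇐) This fails: take N = 36. Both 4 ∣ 36 and 9 ∣ 36, yet 36 is not a multiple of 108 (since 36 = 0·108 + 36), so 108 ∤ 36.

(⇒) If 108 ∣ N, write N = 108q. Since 108 = 27·4, N = 4·(27q), so 4 ∣ N; and since 108 = 12·9, N = 9·(12q), so 9 ∣ N.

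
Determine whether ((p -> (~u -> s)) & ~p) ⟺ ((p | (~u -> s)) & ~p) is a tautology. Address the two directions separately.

(→) This fails. Under p = F, u = F, s = F, the left side is true but the right side is false.

(←) Assume the antecedent. If p is true, the antecedent cannot hold. If p is false, (p -> (~u -> s)) & ~p reduces to true regardless of the other variables. Either way (p -> (~u -> s)) & ~p holds.

Only the converse holds.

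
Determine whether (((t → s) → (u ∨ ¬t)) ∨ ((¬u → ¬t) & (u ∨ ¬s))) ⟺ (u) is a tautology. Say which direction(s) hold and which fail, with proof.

The forward direction fails; the converse holds.

(→) This fails. Under u = F, t = F, s = F, the left side is true but the right side is false.

(←) Assume the antecedent. If u is true, the consequent reduces to true regardless of the other variables. If u is false, the antecedent cannot hold. Either way the consequent holds.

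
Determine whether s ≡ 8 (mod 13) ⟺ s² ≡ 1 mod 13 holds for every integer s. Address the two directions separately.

Both directions fail.

(⟹) This fails: take s = 8. Then 8 ≡ 8 (mod 13), but 8² = 64 ≡ 12 (mod 13), not 1.

(⟸) This fails: take s = 1. Then 1² = 1 ≡ 1 (mod 13), yet 1 ≡ 1 (mod 13), not 8.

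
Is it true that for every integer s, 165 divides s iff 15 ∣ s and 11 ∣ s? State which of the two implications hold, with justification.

Both directions hold; the statement is true.

Forward direction. If 165 ∣ s, write s = 165q. Since 165 = 11·15, s = 15·(11q), so 15 ∣ s; and since 165 = 15·11, s = 11·(15q), so 11 ∣ s.

Converse. Suppose 15 ∣ s and 11 ∣ s. Any common multiple of 15 and 11 is a multiple of their lcm; here gcd(15, 11) = 1, so lcm(15, 11) = 15·11 = 165, so 165 ∣ s.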